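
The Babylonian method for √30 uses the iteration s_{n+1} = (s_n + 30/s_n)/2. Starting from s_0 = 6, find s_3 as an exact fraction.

s_1 = (6 + 30/6)/2 = 11/2.
s_2 = (11/2 + 30/(11/2))/2 = 241/44.
s_3 = (241/44 + 30/(241/44))/2 = 116161/21208.

116161/21208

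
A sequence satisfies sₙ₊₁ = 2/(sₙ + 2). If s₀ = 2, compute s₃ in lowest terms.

5/7

s₁ = 2/(2 + 2) = 1/2.
s₂ = 2/(1/2 + 2) = 4/5.
s₃ = 2/(4/5 + 2) = 5/7.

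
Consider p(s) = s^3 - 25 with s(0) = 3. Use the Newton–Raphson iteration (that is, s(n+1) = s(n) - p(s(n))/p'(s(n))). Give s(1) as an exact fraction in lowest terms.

p'(s) = 3s^2.
p(3) = 2, p'(3) = 27, so s(1) = 3 - 2/27 = 79/27.

79/27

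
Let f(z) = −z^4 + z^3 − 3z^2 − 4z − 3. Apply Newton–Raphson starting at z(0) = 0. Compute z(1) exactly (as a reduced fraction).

−3/4

f'(z) = −4z^3 + 3z^2 − 6z − 4.
f(0) = −3, f'(0) = −4, so z(1) = 0 − (−3)/(−4) = −3/4.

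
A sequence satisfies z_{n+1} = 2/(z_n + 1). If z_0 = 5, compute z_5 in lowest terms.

z_1 = 2/(5 + 1) = 1/3.
z_2 = 2/(1/3 + 1) = 3/2.
z_3 = 2/(3/2 + 1) = 4/5.
z_4 = 2/(4/5 + 1) = 10/9.
z_5 = 2/(10/9 + 1) = 18/19.

18/19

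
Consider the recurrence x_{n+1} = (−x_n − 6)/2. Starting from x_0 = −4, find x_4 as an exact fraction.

x_1 = (−(−4) − 6)/2 = −1.
x_2 = (−(−1) − 6)/2 = −5/2.
x_3 = (−(−5/2) − 6)/2 = −7/4.
x_4 = (−(−7/4) − 6)/2 = −17/8.

−17/8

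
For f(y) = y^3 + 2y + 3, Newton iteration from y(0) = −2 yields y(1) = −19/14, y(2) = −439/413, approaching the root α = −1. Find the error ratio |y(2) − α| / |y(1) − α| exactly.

52/295

y(1) − α = −19/14 − (−1) = −19/14 + 1 = −5/14, so |y(1) − α| = 5/14.
y(2) − α = −439/413 − (−1) = −439/413 + 1 = −26/413, so |y(2) − α| = 26/413.
Ratio = (26/413) / (5/14) = 52/295.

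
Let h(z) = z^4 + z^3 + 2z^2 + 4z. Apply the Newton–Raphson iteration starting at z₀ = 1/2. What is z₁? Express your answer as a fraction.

h'(z) = 4z^3 + 3z^2 + 4z + 4.
h(1/2) = 43/16, h'(1/2) = 29/4, so z₁ = (1/2) − (43/16)/(29/4) = 15/116.

15/116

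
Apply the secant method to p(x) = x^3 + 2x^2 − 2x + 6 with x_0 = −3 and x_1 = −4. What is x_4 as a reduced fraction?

p(−3) = 3, p(−4) = −18. x_2 = (−4) − (−18)·((−4) − (−3))/((−18) − 3) = −22/7.
p(−4) = −18, p(−22/7) = 342/343. x_3 = (−22/7) − (342/343)·((−22/7) − (−4))/((342/343) − (−18)) = −577/181.
p(−22/7) = 342/343, p(−577/181) = 1804905/5929741. x_4 = (−577/181) − (1804905/5929741)·((−577/181) − (−22/7))/((1804905/5929741) − (342/343)) = −26427904/8239117.

−26427904/8239117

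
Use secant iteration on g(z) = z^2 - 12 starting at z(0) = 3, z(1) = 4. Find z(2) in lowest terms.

24/7

g(3) = -3, g(4) = 4. z(2) = 4 - 4·(4 - 3)/(4 - (-3)) = 24/7.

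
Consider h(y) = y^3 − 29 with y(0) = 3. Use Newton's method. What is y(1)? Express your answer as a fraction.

83/27

h'(y) = 3y^2.
h(3) = −2, h'(3) = 27, so y(1) = 3 − (−2)/27 = 83/27.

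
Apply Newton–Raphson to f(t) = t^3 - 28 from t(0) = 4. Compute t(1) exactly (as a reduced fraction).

f'(t) = 3t^2.
f(4) = 36, f'(4) = 48, so t(1) = 4 - 36/48 = 13/4.

13/4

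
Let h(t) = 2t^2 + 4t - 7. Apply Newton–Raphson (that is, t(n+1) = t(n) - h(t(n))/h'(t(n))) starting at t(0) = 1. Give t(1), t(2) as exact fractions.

t(1) = 9/8, t(2) = 305/272

h'(t) = 4t + 4.
h(1) = -1, h'(1) = 8, so t(1) = 1 - (-1)/8 = 9/8.
h(9/8) = 1/32, h'(9/8) = 17/2, so t(2) = (9/8) - (1/32)/(17/2) = 305/272.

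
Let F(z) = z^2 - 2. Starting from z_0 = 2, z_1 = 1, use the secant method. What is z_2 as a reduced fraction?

F(2) = 2, F(1) = -1. z_2 = 1 - (-1)·(1 - 2)/((-1) - 2) = 4/3.

4/3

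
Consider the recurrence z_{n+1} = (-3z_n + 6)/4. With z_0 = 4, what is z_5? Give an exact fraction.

57/512

z_1 = (-3·4 + 6)/4 = -3/2.
z_2 = (-3·(-3/2) + 6)/4 = 21/8.
z_3 = (-3·(21/8) + 6)/4 = -15/32.
z_4 = (-3·(-15/32) + 6)/4 = 237/128.
z_5 = (-3·(237/128) + 6)/4 = 57/512.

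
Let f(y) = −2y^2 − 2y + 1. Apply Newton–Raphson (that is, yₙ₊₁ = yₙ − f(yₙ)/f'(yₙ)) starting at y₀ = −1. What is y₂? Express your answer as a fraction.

−11/8

f'(y) = −4y − 2.
f(−1) = 1, f'(−1) = 2, so y₁ = (−1) − 1/2 = −3/2.
f(−3/2) = −1/2, f'(−3/2) = 4, so y₂ = (−3/2) − (−1/2)/4 = −11/8.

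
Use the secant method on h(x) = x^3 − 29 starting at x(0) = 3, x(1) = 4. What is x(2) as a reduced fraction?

h(3) = −2, h(4) = 35. x(2) = 4 − 35·(4 − 3)/(35 − (−2)) = 113/37.

113/37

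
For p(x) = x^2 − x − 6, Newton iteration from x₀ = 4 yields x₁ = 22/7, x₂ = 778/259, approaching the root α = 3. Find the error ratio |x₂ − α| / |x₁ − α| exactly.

1/37

x₁ − α = 22/7 − 3 = 1/7, so |x₁ − α| = 1/7.
x₂ − α = 778/259 − 3 = 1/259, so |x₂ − α| = 1/259.
Ratio = (1/259) / (1/7) = 1/37.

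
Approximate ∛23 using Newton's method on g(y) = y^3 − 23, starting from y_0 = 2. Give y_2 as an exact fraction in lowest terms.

g'(y) = 3y^2.
g(2) = −15, g'(2) = 12, so y_1 = 2 − (−15)/12 = 13/4.
g(13/4) = 725/64, g'(13/4) = 507/16, so y_2 = (13/4) − (725/64)/(507/16) = 2933/1014.

2933/1014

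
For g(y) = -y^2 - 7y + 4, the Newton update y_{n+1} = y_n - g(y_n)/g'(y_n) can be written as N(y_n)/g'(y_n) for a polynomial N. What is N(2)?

-8

g'(y) = -2y - 7.
N(y) = y·g'(y) - g(y) = y·(-2y - 7) - (-y^2 - 7y + 4) = -y^2 - 4.
N(2) = -8.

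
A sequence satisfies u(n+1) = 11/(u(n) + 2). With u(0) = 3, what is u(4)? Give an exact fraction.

u(1) = 11/(3 + 2) = 11/5.
u(2) = 11/(11/5 + 2) = 55/21.
u(3) = 11/(55/21 + 2) = 231/97.
u(4) = 11/(231/97 + 2) = 1067/425.

1067/425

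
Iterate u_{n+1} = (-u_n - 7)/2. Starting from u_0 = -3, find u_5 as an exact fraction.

u_1 = (-(-3) - 7)/2 = -2.
u_2 = (-(-2) - 7)/2 = -5/2.
u_3 = (-(-5/2) - 7)/2 = -9/4.
u_4 = (-(-9/4) - 7)/2 = -19/8.
u_5 = (-(-19/8) - 7)/2 = -37/16.

-37/16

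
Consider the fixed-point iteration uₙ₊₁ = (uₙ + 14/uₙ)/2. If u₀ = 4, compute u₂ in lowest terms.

u₁ = (4 + 14/4)/2 = 15/4.
u₂ = (15/4 + 14/(15/4))/2 = 449/120.

449/120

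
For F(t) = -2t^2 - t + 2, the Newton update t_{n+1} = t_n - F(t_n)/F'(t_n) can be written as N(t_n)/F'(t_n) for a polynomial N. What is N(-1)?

-4

F'(t) = -4t - 1.
N(t) = t·F'(t) - F(t) = t·(-4t - 1) - (-2t^2 - t + 2) = -2t^2 - 2.
N(-1) = -4.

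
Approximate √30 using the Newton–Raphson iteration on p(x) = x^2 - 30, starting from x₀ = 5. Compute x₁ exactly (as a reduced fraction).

11/2

p'(x) = 2x.
p(5) = -5, p'(5) = 10, so x₁ = 5 - (-5)/10 = 11/2.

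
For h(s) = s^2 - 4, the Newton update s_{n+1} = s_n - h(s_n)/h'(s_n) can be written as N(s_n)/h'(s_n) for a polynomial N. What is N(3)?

13

h'(s) = 2s.
N(s) = s·h'(s) - h(s) = s·(2s) - (s^2 - 4) = s^2 + 4.
N(3) = 13.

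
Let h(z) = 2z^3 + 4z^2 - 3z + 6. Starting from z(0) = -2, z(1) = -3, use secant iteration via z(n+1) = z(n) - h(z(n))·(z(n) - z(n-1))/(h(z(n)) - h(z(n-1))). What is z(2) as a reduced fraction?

-14/5

h(-2) = 12, h(-3) = -3. z(2) = (-3) - (-3)·((-3) - (-2))/((-3) - 12) = -14/5.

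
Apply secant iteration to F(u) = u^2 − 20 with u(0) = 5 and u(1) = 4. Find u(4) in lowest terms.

1364/305

F(5) = 5, F(4) = −4. u(2) = 4 − (−4)·(4 − 5)/((−4) − 5) = 40/9.
F(4) = −4, F(40/9) = −20/81. u(3) = (40/9) − (−20/81)·((40/9) − 4)/((−20/81) − (−4)) = 85/19.
F(40/9) = −20/81, F(85/19) = 5/361. u(4) = (85/19) − (5/361)·((85/19) − (40/9))/((5/361) − (−20/81)) = 1364/305.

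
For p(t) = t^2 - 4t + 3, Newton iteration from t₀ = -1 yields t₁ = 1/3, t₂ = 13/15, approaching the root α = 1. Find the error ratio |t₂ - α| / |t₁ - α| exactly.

t₁ - α = 1/3 - 1 = -2/3, so |t₁ - α| = 2/3.
t₂ - α = 13/15 - 1 = -2/15, so |t₂ - α| = 2/15.
Ratio = (2/15) / (2/3) = 1/5.

1/5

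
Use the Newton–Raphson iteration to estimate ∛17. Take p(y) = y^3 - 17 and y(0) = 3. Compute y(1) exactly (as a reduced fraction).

p'(y) = 3y^2.
p(3) = 10, p'(3) = 27, so y(1) = 3 - 10/27 = 71/27.

71/27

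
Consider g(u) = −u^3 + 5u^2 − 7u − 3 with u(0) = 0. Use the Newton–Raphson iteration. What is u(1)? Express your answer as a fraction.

−3/7

g'(u) = −3u^2 + 10u − 7.
g(0) = −3, g'(0) = −7, so u(1) = 0 − (−3)/(−7) = −3/7.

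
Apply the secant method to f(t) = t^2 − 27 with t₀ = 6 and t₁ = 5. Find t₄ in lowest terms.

f(6) = 9, f(5) = −2. t₂ = 5 − (−2)·(5 − 6)/((−2) − 9) = 57/11.
f(5) = −2, f(57/11) = −18/121. t₃ = (57/11) − (−18/121)·((57/11) − 5)/((−18/121) − (−2)) = 291/56.
f(57/11) = −18/121, f(291/56) = 9/3136. t₄ = (291/56) − (9/3136)·((291/56) − (57/11))/((9/3136) − (−18/121)) = 11073/2131.

11073/2131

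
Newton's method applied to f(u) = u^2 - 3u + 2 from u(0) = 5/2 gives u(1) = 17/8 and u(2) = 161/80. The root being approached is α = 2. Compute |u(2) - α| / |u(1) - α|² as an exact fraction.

4/5

u(1) - α = 17/8 - 2 = 1/8, so |u(1) - α| = 1/8.
u(2) - α = 161/80 - 2 = 1/80, so |u(2) - α| = 1/80.
|u(1) - α|² = 1/64.
Ratio = (1/80) / (1/64) = 4/5.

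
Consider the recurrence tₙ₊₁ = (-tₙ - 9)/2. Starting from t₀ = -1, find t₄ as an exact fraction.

-23/8

t₁ = (-(-1) - 9)/2 = -4.
t₂ = (-(-4) - 9)/2 = -5/2.
t₃ = (-(-5/2) - 9)/2 = -13/4.
t₄ = (-(-13/4) - 9)/2 = -23/8.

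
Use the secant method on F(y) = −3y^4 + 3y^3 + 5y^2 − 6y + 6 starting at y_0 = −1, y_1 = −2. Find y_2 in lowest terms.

F(−1) = 11, F(−2) = −34. y_2 = (−2) − (−34)·((−2) − (−1))/((−34) − 11) = −56/45.

−56/45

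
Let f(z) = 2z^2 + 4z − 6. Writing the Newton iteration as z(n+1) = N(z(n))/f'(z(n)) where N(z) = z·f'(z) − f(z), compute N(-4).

38

f'(z) = 4z + 4.
N(z) = z·f'(z) − f(z) = z·(4z + 4) − (2z^2 + 4z − 6) = 2z^2 + 6.
N(-4) = 38.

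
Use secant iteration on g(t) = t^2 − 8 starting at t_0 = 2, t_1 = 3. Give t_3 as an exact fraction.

82/29

g(2) = −4, g(3) = 1. t_2 = 3 − 1·(3 − 2)/(1 − (−4)) = 14/5.
g(3) = 1, g(14/5) = −4/25. t_3 = (14/5) − (−4/25)·((14/5) − 3)/((−4/25) − 1) = 82/29.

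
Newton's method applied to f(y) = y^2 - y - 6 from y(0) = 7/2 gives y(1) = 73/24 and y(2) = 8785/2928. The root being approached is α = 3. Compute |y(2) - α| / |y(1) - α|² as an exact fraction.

12/61

y(1) - α = 73/24 - 3 = 1/24, so |y(1) - α| = 1/24.
y(2) - α = 8785/2928 - 3 = 1/2928, so |y(2) - α| = 1/2928.
|y(1) - α|² = 1/576.
Ratio = (1/2928) / (1/576) = 12/61.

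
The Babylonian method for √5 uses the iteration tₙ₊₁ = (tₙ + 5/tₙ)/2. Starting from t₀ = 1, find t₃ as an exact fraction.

t₁ = (1 + 5/1)/2 = 3.
t₂ = (3 + 5/3)/2 = 7/3.
t₃ = (7/3 + 5/(7/3))/2 = 47/21.

47/21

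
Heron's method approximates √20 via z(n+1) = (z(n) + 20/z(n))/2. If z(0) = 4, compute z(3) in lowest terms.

51841/11592

z(1) = (4 + 20/4)/2 = 9/2.
z(2) = (9/2 + 20/(9/2))/2 = 161/36.
z(3) = (161/36 + 20/(161/36))/2 = 51841/11592.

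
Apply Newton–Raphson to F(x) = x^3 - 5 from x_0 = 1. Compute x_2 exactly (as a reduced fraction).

F'(x) = 3x^2.
F(1) = -4, F'(1) = 3, so x_1 = 1 - (-4)/3 = 7/3.
F(7/3) = 208/27, F'(7/3) = 49/3, so x_2 = (7/3) - (208/27)/(49/3) = 821/441.

821/441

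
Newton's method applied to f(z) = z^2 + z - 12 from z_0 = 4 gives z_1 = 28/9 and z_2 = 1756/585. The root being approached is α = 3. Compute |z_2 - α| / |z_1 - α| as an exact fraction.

z_1 - α = 28/9 - 3 = 1/9, so |z_1 - α| = 1/9.
z_2 - α = 1756/585 - 3 = 1/585, so |z_2 - α| = 1/585.
Ratio = (1/585) / (1/9) = 1/65.

1/65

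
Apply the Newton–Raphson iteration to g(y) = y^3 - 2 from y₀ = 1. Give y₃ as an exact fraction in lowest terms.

g'(y) = 3y^2.
g(1) = -1, g'(1) = 3, so y₁ = 1 - (-1)/3 = 4/3.
g(4/3) = 10/27, g'(4/3) = 16/3, so y₂ = (4/3) - (10/27)/(16/3) = 91/72.
g(91/72) = 7075/373248, g'(91/72) = 8281/1728, so y₃ = (91/72) - (7075/373248)/(8281/1728) = 1126819/894348.

1126819/894348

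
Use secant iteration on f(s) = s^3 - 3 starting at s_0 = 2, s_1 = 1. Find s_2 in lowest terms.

9/7

f(2) = 5, f(1) = -2. s_2 = 1 - (-2)·(1 - 2)/((-2) - 5) = 9/7.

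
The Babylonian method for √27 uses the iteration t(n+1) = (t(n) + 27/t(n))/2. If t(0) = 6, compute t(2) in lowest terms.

t(1) = (6 + 27/6)/2 = 21/4.
t(2) = (21/4 + 27/(21/4))/2 = 291/56.

291/56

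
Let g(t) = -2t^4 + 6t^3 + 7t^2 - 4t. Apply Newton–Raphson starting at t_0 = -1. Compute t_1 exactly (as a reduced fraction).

-11/8

g'(t) = -8t^3 + 18t^2 + 14t - 4.
g(-1) = 3, g'(-1) = 8, so t_1 = (-1) - 3/8 = -11/8.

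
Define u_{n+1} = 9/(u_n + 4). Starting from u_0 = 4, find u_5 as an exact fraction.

11817/7376

u_1 = 9/(4 + 4) = 9/8.
u_2 = 9/(9/8 + 4) = 72/41.
u_3 = 9/(72/41 + 4) = 369/236.
u_4 = 9/(369/236 + 4) = 2124/1313.
u_5 = 9/(2124/1313 + 4) = 11817/7376.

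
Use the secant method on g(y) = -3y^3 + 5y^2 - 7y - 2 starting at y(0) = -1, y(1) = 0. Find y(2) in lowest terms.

-2/15

g(-1) = 13, g(0) = -2. y(2) = 0 - (-2)·(0 - (-1))/((-2) - 13) = -2/15.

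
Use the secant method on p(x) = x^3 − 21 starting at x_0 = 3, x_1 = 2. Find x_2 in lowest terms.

p(3) = 6, p(2) = −13. x_2 = 2 − (−13)·(2 − 3)/((−13) − 6) = 51/19.

51/19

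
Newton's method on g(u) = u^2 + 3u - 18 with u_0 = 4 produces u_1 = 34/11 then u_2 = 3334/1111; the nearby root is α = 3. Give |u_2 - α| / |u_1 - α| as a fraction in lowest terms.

u_1 - α = 34/11 - 3 = 1/11, so |u_1 - α| = 1/11.
u_2 - α = 3334/1111 - 3 = 1/1111, so |u_2 - α| = 1/1111.
Ratio = (1/1111) / (1/11) = 1/101.

1/101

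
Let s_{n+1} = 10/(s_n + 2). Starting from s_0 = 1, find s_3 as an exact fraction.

s_1 = 10/(1 + 2) = 10/3.
s_2 = 10/(10/3 + 2) = 15/8.
s_3 = 10/(15/8 + 2) = 80/31.

80/31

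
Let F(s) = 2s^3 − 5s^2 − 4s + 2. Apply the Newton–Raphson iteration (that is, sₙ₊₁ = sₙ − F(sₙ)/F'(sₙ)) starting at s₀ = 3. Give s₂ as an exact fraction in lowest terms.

64978/21315

F'(s) = 6s^2 − 10s − 4.
F(3) = −1, F'(3) = 20, so s₁ = 3 − (−1)/20 = 61/20.
F(61/20) = 131/4000, F'(61/20) = 4263/200, so s₂ = (61/20) − (131/4000)/(4263/200) = 64978/21315.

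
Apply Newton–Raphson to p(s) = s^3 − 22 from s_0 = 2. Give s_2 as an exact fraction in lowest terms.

9235/3249

p'(s) = 3s^2.
p(2) = −14, p'(2) = 12, so s_1 = 2 − (−14)/12 = 19/6.
p(19/6) = 2107/216, p'(19/6) = 361/12, so s_2 = (19/6) − (2107/216)/(361/12) = 9235/3249.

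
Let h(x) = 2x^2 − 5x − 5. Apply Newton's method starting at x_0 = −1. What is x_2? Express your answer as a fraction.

−503/657

h'(x) = 4x − 5.
h(−1) = 2, h'(−1) = −9, so x_1 = (−1) − 2/(−9) = −7/9.
h(−7/9) = 8/81, h'(−7/9) = −73/9, so x_2 = (−7/9) − (8/81)/(−73/9) = −503/657.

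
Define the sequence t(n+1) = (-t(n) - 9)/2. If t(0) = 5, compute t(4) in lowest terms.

t(1) = (-5 - 9)/2 = -7.
t(2) = (-(-7) - 9)/2 = -1.
t(3) = (-(-1) - 9)/2 = -4.
t(4) = (-(-4) - 9)/2 = -5/2.

-5/2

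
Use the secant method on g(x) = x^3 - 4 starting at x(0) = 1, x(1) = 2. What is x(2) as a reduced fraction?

10/7

g(1) = -3, g(2) = 4. x(2) = 2 - 4·(2 - 1)/(4 - (-3)) = 10/7.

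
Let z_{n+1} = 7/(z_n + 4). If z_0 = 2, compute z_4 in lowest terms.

1162/881

z_1 = 7/(2 + 4) = 7/6.
z_2 = 7/(7/6 + 4) = 42/31.
z_3 = 7/(42/31 + 4) = 217/166.
z_4 = 7/(217/166 + 4) = 1162/881.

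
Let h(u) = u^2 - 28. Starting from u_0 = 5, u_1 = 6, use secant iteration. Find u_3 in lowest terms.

164/31

h(5) = -3, h(6) = 8. u_2 = 6 - 8·(6 - 5)/(8 - (-3)) = 58/11.
h(6) = 8, h(58/11) = -24/121. u_3 = (58/11) - (-24/121)·((58/11) - 6)/((-24/121) - 8) = 164/31.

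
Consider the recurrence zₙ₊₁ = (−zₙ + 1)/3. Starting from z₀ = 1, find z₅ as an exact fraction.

20/81

z₁ = (−1 + 1)/3 = 0.
z₂ = (−0 + 1)/3 = 1/3.
z₃ = (−(1/3) + 1)/3 = 2/9.
z₄ = (−(2/9) + 1)/3 = 7/27.
z₅ = (−(7/27) + 1)/3 = 20/81.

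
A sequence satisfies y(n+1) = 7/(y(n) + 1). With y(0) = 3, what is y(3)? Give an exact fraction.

77/39

y(1) = 7/(3 + 1) = 7/4.
y(2) = 7/(7/4 + 1) = 28/11.
y(3) = 7/(28/11 + 1) = 77/39.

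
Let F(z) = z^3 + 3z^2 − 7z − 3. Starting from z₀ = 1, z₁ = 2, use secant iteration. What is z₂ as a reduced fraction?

F(1) = −6, F(2) = 3. z₂ = 2 − 3·(2 − 1)/(3 − (−6)) = 5/3.

5/3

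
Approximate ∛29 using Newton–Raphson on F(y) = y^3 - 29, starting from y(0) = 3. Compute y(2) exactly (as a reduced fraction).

F'(y) = 3y^2.
F(3) = -2, F'(3) = 27, so y(1) = 3 - (-2)/27 = 83/27.
F(83/27) = 980/19683, F'(83/27) = 6889/243, so y(2) = (83/27) - (980/19683)/(6889/243) = 1714381/558009.

1714381/558009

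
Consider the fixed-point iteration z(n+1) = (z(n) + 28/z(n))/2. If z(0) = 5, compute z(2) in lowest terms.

5609/1060

z(1) = (5 + 28/5)/2 = 53/10.
z(2) = (53/10 + 28/(53/10))/2 = 5609/1060.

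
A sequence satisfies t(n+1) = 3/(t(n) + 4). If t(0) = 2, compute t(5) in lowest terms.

t(1) = 3/(2 + 4) = 1/2.
t(2) = 3/(1/2 + 4) = 2/3.
t(3) = 3/(2/3 + 4) = 9/14.
t(4) = 3/(9/14 + 4) = 42/65.
t(5) = 3/(42/65 + 4) = 195/302.

195/302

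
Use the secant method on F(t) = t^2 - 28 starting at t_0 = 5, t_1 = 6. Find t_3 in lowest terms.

F(5) = -3, F(6) = 8. t_2 = 6 - 8·(6 - 5)/(8 - (-3)) = 58/11.
F(6) = 8, F(58/11) = -24/121. t_3 = (58/11) - (-24/121)·((58/11) - 6)/((-24/121) - 8) = 164/31.

164/31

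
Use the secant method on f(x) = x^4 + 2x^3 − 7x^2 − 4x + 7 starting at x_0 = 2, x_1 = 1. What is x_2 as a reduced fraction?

f(2) = 3, f(1) = −1. x_2 = 1 − (−1)·(1 − 2)/((−1) − 3) = 5/4.

5/4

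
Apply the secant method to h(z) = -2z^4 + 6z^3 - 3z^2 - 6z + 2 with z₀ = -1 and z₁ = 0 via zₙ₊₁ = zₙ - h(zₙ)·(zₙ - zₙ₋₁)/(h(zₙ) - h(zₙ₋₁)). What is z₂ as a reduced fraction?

-2/5

h(-1) = -3, h(0) = 2. z₂ = 0 - 2·(0 - (-1))/(2 - (-3)) = -2/5.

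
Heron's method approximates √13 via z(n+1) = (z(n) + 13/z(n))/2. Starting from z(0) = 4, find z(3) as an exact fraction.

z(1) = (4 + 13/4)/2 = 29/8.
z(2) = (29/8 + 13/(29/8))/2 = 1673/464.
z(3) = (1673/464 + 13/(1673/464))/2 = 5597777/1552544.

5597777/1552544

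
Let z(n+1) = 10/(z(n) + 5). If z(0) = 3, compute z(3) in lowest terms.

50/33

z(1) = 10/(3 + 5) = 5/4.
z(2) = 10/(5/4 + 5) = 8/5.
z(3) = 10/(8/5 + 5) = 50/33.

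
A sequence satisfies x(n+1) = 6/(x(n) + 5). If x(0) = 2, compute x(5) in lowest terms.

8886/8887

x(1) = 6/(2 + 5) = 6/7.
x(2) = 6/(6/7 + 5) = 42/41.
x(3) = 6/(42/41 + 5) = 246/247.
x(4) = 6/(246/247 + 5) = 1482/1481.
x(5) = 6/(1482/1481 + 5) = 8886/8887.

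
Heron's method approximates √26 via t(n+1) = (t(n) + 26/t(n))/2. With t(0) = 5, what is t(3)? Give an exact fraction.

t(1) = (5 + 26/5)/2 = 51/10.
t(2) = (51/10 + 26/(51/10))/2 = 5201/1020.
t(3) = (5201/1020 + 26/(5201/1020))/2 = 54100801/10610040.

54100801/10610040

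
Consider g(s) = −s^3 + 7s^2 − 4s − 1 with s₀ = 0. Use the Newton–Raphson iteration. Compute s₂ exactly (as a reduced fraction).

g'(s) = −3s^2 + 14s − 4.
g(0) = −1, g'(0) = −4, so s₁ = 0 − (−1)/(−4) = −1/4.
g(−1/4) = 29/64, g'(−1/4) = −123/16, so s₂ = (−1/4) − (29/64)/(−123/16) = −47/246.

−47/246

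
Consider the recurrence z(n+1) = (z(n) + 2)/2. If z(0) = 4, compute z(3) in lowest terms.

z(1) = (4 + 2)/2 = 3.
z(2) = (3 + 2)/2 = 5/2.
z(3) = ((5/2) + 2)/2 = 9/4.

9/4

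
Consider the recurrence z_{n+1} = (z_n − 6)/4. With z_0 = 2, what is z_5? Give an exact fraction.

z_1 = (2 − 6)/4 = −1.
z_2 = ((−1) − 6)/4 = −7/4.
z_3 = ((−7/4) − 6)/4 = −31/16.
z_4 = ((−31/16) − 6)/4 = −127/64.
z_5 = ((−127/64) − 6)/4 = −511/256.

−511/256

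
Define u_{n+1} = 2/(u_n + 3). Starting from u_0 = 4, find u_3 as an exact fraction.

u_1 = 2/(4 + 3) = 2/7.
u_2 = 2/(2/7 + 3) = 14/23.
u_3 = 2/(14/23 + 3) = 46/83.

46/83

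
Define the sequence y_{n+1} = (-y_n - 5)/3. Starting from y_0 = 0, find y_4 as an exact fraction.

y_1 = (-0 - 5)/3 = -5/3.
y_2 = (-(-5/3) - 5)/3 = -10/9.
y_3 = (-(-10/9) - 5)/3 = -35/27.
y_4 = (-(-35/27) - 5)/3 = -100/81.

-100/81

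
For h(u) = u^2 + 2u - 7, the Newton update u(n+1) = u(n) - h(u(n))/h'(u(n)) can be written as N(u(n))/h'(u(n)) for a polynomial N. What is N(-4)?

23

h'(u) = 2u + 2.
N(u) = u·h'(u) - h(u) = u·(2u + 2) - (u^2 + 2u - 7) = u^2 + 7.
N(-4) = 23.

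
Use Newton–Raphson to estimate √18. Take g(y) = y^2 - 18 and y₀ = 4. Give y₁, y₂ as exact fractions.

y₁ = 17/4, y₂ = 577/136

g'(y) = 2y.
g(4) = -2, g'(4) = 8, so y₁ = 4 - (-2)/8 = 17/4.
g(17/4) = 1/16, g'(17/4) = 17/2, so y₂ = (17/4) - (1/16)/(17/2) = 577/136.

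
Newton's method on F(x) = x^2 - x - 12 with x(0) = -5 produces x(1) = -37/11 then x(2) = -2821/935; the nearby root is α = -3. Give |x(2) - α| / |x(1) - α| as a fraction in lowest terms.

4/85

x(1) - α = -37/11 - (-3) = -37/11 + 3 = -4/11, so |x(1) - α| = 4/11.
x(2) - α = -2821/935 - (-3) = -2821/935 + 3 = -16/935, so |x(2) - α| = 16/935.
Ratio = (16/935) / (4/11) = 4/85.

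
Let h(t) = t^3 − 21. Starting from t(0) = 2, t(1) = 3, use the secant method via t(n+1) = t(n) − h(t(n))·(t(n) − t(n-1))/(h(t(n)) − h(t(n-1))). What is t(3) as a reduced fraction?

8035/2919

h(2) = −13, h(3) = 6. t(2) = 3 − 6·(3 − 2)/(6 − (−13)) = 51/19.
h(3) = 6, h(51/19) = −11388/6859. t(3) = (51/19) − (−11388/6859)·((51/19) − 3)/((−11388/6859) − 6) = 8035/2919.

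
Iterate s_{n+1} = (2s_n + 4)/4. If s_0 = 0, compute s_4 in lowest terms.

s_1 = (2·0 + 4)/4 = 1.
s_2 = (2·1 + 4)/4 = 3/2.
s_3 = (2·(3/2) + 4)/4 = 7/4.
s_4 = (2·(7/4) + 4)/4 = 15/8.

15/8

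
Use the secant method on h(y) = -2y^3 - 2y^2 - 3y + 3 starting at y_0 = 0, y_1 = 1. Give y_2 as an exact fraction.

3/7

h(0) = 3, h(1) = -4. y_2 = 1 - (-4)·(1 - 0)/((-4) - 3) = 3/7.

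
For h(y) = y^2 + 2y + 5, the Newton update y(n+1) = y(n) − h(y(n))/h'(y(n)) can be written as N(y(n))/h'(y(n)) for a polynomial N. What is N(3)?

h'(y) = 2y + 2.
N(y) = y·h'(y) − h(y) = y·(2y + 2) − (y^2 + 2y + 5) = y^2 − 5.
N(3) = 4.

4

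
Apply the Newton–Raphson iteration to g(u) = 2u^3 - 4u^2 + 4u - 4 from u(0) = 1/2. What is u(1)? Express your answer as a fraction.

7/3

g'(u) = 6u^2 - 8u + 4.
g(1/2) = -11/4, g'(1/2) = 3/2, so u(1) = (1/2) - (-11/4)/(3/2) = 7/3.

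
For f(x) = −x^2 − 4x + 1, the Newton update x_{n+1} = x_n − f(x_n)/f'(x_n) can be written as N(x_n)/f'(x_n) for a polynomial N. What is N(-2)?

f'(x) = −2x − 4.
N(x) = x·f'(x) − f(x) = x·(−2x − 4) − (−x^2 − 4x + 1) = −x^2 − 1.
N(-2) = −5.

−5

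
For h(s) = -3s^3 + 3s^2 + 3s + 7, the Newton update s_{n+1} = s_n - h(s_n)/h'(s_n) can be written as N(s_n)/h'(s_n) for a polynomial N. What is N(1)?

h'(s) = -9s^2 + 6s + 3.
N(s) = s·h'(s) - h(s) = s·(-9s^2 + 6s + 3) - (-3s^3 + 3s^2 + 3s + 7) = -6s^3 + 3s^2 - 7.
N(1) = -10.

-10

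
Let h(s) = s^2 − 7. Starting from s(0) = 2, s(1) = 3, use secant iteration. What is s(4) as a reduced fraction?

971/367

h(2) = −3, h(3) = 2. s(2) = 3 − 2·(3 − 2)/(2 − (−3)) = 13/5.
h(3) = 2, h(13/5) = −6/25. s(3) = (13/5) − (−6/25)·((13/5) − 3)/((−6/25) − 2) = 37/14.
h(13/5) = −6/25, h(37/14) = −3/196. s(4) = (37/14) − (−3/196)·((37/14) − (13/5))/((−3/196) − (−6/25)) = 971/367.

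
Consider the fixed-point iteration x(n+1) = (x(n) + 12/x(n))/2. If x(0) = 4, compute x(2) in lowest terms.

97/28

x(1) = (4 + 12/4)/2 = 7/2.
x(2) = (7/2 + 12/(7/2))/2 = 97/28.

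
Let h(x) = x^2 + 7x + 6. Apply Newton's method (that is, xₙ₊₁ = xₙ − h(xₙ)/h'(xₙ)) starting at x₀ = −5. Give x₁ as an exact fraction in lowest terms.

−19/3

h'(x) = 2x + 7.
h(−5) = −4, h'(−5) = −3, so x₁ = (−5) − (−4)/(−3) = −19/3.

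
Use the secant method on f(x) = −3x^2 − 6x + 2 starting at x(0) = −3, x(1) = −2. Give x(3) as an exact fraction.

f(−3) = −7, f(−2) = 2. x(2) = (−2) − 2·((−2) − (−3))/(2 − (−7)) = −20/9.
f(−2) = 2, f(−20/9) = 14/27. x(3) = (−20/9) − (14/27)·((−20/9) − (−2))/((14/27) − 2) = −23/10.

−23/10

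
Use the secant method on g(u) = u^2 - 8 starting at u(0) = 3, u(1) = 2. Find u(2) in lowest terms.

g(3) = 1, g(2) = -4. u(2) = 2 - (-4)·(2 - 3)/((-4) - 1) = 14/5.

14/5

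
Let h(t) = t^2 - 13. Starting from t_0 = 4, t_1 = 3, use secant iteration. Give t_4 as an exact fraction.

1042/289

h(4) = 3, h(3) = -4. t_2 = 3 - (-4)·(3 - 4)/((-4) - 3) = 25/7.
h(3) = -4, h(25/7) = -12/49. t_3 = (25/7) - (-12/49)·((25/7) - 3)/((-12/49) - (-4)) = 83/23.
h(25/7) = -12/49, h(83/23) = 12/529. t_4 = (83/23) - (12/529)·((83/23) - (25/7))/((12/529) - (-12/49)) = 1042/289.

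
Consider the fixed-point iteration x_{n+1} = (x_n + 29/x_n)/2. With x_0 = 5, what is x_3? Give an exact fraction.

528527/98145

x_1 = (5 + 29/5)/2 = 27/5.
x_2 = (27/5 + 29/(27/5))/2 = 727/135.
x_3 = (727/135 + 29/(727/135))/2 = 528527/98145.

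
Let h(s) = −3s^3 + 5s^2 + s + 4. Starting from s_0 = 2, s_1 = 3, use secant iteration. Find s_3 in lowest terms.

h(2) = 2, h(3) = −29. s_2 = 3 − (−29)·(3 − 2)/((−29) − 2) = 64/31.
h(3) = −29, h(64/31) = 29116/29791. s_3 = (64/31) − (29116/29791)·((64/31) − 3)/((29116/29791) − (−29)) = 64516/30795.

64516/30795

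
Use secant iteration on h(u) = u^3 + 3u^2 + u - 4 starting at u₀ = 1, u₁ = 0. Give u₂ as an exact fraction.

h(1) = 1, h(0) = -4. u₂ = 0 - (-4)·(0 - 1)/((-4) - 1) = 4/5.

4/5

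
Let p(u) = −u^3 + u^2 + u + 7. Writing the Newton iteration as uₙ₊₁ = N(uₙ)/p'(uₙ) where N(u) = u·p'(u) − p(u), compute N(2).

−19

p'(u) = −3u^2 + 2u + 1.
N(u) = u·p'(u) − p(u) = u·(−3u^2 + 2u + 1) − (−u^3 + u^2 + u + 7) = −2u^3 + u^2 − 7.
N(2) = −19.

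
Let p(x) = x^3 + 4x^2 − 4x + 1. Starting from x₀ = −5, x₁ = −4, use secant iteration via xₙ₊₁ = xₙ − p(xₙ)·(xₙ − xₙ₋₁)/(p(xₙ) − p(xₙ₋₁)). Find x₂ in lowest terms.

−101/21

p(−5) = −4, p(−4) = 17. x₂ = (−4) − 17·((−4) − (−5))/(17 − (−4)) = −101/21.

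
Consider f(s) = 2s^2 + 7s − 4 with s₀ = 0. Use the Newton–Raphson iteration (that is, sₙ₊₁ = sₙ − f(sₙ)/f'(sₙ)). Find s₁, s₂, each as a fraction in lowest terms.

f'(s) = 4s + 7.
f(0) = −4, f'(0) = 7, so s₁ = 0 − (−4)/7 = 4/7.
f(4/7) = 32/49, f'(4/7) = 65/7, so s₂ = (4/7) − (32/49)/(65/7) = 228/455.

s₁ = 4/7, s₂ = 228/455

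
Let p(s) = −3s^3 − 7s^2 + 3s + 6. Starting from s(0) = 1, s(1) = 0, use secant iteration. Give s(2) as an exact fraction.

p(1) = −1, p(0) = 6. s(2) = 0 − 6·(0 − 1)/(6 − (−1)) = 6/7.

6/7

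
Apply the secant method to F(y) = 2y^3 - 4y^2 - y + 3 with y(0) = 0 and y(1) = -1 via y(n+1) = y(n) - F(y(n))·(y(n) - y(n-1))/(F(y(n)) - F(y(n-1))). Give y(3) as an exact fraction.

F(0) = 3, F(-1) = -2. y(2) = (-1) - (-2)·((-1) - 0)/((-2) - 3) = -3/5.
F(-1) = -2, F(-3/5) = 216/125. y(3) = (-3/5) - (216/125)·((-3/5) - (-1))/((216/125) - (-2)) = -183/233.

-183/233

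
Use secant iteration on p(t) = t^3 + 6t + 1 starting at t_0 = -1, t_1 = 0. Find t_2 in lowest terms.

p(-1) = -6, p(0) = 1. t_2 = 0 - 1·(0 - (-1))/(1 - (-6)) = -1/7.

-1/7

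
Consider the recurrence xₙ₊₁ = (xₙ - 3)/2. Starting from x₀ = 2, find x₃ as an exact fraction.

x₁ = (2 - 3)/2 = -1/2.
x₂ = ((-1/2) - 3)/2 = -7/4.
x₃ = ((-7/4) - 3)/2 = -19/8.

-19/8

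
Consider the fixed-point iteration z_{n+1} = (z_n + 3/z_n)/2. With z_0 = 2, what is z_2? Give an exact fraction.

z_1 = (2 + 3/2)/2 = 7/4.
z_2 = (7/4 + 3/(7/4))/2 = 97/56.

97/56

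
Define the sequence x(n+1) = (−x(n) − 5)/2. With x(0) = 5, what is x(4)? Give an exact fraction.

−5/4

x(1) = (−5 − 5)/2 = −5.
x(2) = (−(−5) − 5)/2 = 0.
x(3) = (−0 − 5)/2 = −5/2.
x(4) = (−(−5/2) − 5)/2 = −5/4.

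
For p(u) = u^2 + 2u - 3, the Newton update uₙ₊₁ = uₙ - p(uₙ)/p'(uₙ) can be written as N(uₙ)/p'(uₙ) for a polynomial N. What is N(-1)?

p'(u) = 2u + 2.
N(u) = u·p'(u) - p(u) = u·(2u + 2) - (u^2 + 2u - 3) = u^2 + 3.
N(-1) = 4.

4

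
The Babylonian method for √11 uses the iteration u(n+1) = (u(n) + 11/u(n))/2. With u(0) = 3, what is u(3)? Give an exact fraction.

79201/23880

u(1) = (3 + 11/3)/2 = 10/3.
u(2) = (10/3 + 11/(10/3))/2 = 199/60.
u(3) = (199/60 + 11/(199/60))/2 = 79201/23880.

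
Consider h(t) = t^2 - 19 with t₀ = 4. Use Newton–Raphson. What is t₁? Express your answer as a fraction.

h'(t) = 2t.
h(4) = -3, h'(4) = 8, so t₁ = 4 - (-3)/8 = 35/8.

35/8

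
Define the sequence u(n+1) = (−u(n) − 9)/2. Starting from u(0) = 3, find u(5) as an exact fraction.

−51/16

u(1) = (−3 − 9)/2 = −6.
u(2) = (−(−6) − 9)/2 = −3/2.
u(3) = (−(−3/2) − 9)/2 = −15/4.
u(4) = (−(−15/4) − 9)/2 = −21/8.
u(5) = (−(−21/8) − 9)/2 = −51/16.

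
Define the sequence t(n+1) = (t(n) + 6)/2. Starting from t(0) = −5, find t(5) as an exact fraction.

t(1) = ((−5) + 6)/2 = 1/2.
t(2) = ((1/2) + 6)/2 = 13/4.
t(3) = ((13/4) + 6)/2 = 37/8.
t(4) = ((37/8) + 6)/2 = 85/16.
t(5) = ((85/16) + 6)/2 = 181/32.

181/32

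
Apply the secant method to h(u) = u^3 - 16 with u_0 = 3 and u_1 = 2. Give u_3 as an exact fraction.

h(3) = 11, h(2) = -8. u_2 = 2 - (-8)·(2 - 3)/((-8) - 11) = 46/19.
h(2) = -8, h(46/19) = -12408/6859. u_3 = (46/19) - (-12408/6859)·((46/19) - 2)/((-12408/6859) - (-8)) = 3376/1327.

3376/1327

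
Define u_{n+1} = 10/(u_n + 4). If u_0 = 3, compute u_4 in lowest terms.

555/317

u_1 = 10/(3 + 4) = 10/7.
u_2 = 10/(10/7 + 4) = 35/19.
u_3 = 10/(35/19 + 4) = 190/111.
u_4 = 10/(190/111 + 4) = 555/317.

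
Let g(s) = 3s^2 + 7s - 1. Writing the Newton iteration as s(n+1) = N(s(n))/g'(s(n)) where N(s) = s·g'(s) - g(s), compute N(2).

g'(s) = 6s + 7.
N(s) = s·g'(s) - g(s) = s·(6s + 7) - (3s^2 + 7s - 1) = 3s^2 + 1.
N(2) = 13.

13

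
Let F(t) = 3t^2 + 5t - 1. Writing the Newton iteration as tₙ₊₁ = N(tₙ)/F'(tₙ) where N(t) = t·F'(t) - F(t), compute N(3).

F'(t) = 6t + 5.
N(t) = t·F'(t) - F(t) = t·(6t + 5) - (3t^2 + 5t - 1) = 3t^2 + 1.
N(3) = 28.

28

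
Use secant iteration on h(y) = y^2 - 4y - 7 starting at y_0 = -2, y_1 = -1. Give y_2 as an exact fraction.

-9/7

h(-2) = 5, h(-1) = -2. y_2 = (-1) - (-2)·((-1) - (-2))/((-2) - 5) = -9/7.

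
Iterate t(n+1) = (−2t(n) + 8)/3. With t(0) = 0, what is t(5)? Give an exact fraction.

440/243

t(1) = (−2·0 + 8)/3 = 8/3.
t(2) = (−2·(8/3) + 8)/3 = 8/9.
t(3) = (−2·(8/9) + 8)/3 = 56/27.
t(4) = (−2·(56/27) + 8)/3 = 104/81.
t(5) = (−2·(104/81) + 8)/3 = 440/243.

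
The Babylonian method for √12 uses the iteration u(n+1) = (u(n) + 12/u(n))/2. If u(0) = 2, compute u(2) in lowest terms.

7/2

u(1) = (2 + 12/2)/2 = 4.
u(2) = (4 + 12/4)/2 = 7/2.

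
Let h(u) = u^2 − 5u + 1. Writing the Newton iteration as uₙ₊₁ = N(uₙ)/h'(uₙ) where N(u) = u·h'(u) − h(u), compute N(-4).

h'(u) = 2u − 5.
N(u) = u·h'(u) − h(u) = u·(2u − 5) − (u^2 − 5u + 1) = u^2 − 1.
N(-4) = 15.

15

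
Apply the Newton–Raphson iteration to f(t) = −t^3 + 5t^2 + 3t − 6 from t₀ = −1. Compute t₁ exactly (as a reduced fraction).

f'(t) = −3t^2 + 10t + 3.
f(−1) = −3, f'(−1) = −10, so t₁ = (−1) − (−3)/(−10) = −13/10.

−13/10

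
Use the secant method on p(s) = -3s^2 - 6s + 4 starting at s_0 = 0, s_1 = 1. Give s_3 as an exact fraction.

16/31

p(0) = 4, p(1) = -5. s_2 = 1 - (-5)·(1 - 0)/((-5) - 4) = 4/9.
p(1) = -5, p(4/9) = 20/27. s_3 = (4/9) - (20/27)·((4/9) - 1)/((20/27) - (-5)) = 16/31.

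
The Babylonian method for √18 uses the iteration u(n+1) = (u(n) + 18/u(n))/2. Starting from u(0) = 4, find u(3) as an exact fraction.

u(1) = (4 + 18/4)/2 = 17/4.
u(2) = (17/4 + 18/(17/4))/2 = 577/136.
u(3) = (577/136 + 18/(577/136))/2 = 665857/156944.

665857/156944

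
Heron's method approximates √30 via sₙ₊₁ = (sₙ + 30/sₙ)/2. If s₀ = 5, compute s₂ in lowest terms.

s₁ = (5 + 30/5)/2 = 11/2.
s₂ = (11/2 + 30/(11/2))/2 = 241/44.

241/44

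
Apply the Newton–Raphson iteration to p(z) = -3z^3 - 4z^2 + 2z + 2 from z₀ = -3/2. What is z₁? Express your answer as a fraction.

p'(z) = -9z^2 - 8z + 2.
p(-3/2) = 1/8, p'(-3/2) = -25/4, so z₁ = (-3/2) - (1/8)/(-25/4) = -37/25.

-37/25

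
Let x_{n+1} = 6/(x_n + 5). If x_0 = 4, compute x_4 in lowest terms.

618/617

x_1 = 6/(4 + 5) = 2/3.
x_2 = 6/(2/3 + 5) = 18/17.
x_3 = 6/(18/17 + 5) = 102/103.
x_4 = 6/(102/103 + 5) = 618/617.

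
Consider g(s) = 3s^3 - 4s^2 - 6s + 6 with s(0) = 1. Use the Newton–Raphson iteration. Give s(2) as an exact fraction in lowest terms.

g'(s) = 9s^2 - 8s - 6.
g(1) = -1, g'(1) = -5, so s(1) = 1 - (-1)/(-5) = 4/5.
g(4/5) = 22/125, g'(4/5) = -166/25, so s(2) = (4/5) - (22/125)/(-166/25) = 343/415.

343/415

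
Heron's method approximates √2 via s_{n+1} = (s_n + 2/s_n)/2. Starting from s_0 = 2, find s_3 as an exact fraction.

s_1 = (2 + 2/2)/2 = 3/2.
s_2 = (3/2 + 2/(3/2))/2 = 17/12.
s_3 = (17/12 + 2/(17/12))/2 = 577/408.

577/408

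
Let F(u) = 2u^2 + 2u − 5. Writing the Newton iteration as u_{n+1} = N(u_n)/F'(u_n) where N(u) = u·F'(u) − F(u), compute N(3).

23

F'(u) = 4u + 2.
N(u) = u·F'(u) − F(u) = u·(4u + 2) − (2u^2 + 2u − 5) = 2u^2 + 5.
N(3) = 23.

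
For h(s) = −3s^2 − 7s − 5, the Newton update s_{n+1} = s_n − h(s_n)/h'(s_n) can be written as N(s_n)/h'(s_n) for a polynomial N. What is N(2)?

−7

h'(s) = −6s − 7.
N(s) = s·h'(s) − h(s) = s·(−6s − 7) − (−3s^2 − 7s − 5) = −3s^2 + 5.
N(2) = −7.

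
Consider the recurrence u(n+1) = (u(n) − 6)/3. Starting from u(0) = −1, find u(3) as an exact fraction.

u(1) = ((−1) − 6)/3 = −7/3.
u(2) = ((−7/3) − 6)/3 = −25/9.
u(3) = ((−25/9) − 6)/3 = −79/27.

−79/27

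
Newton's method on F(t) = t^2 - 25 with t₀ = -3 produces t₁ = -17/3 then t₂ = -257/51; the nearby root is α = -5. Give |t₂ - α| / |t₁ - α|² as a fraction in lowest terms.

t₁ - α = -17/3 - (-5) = -17/3 + 5 = -2/3, so |t₁ - α| = 2/3.
t₂ - α = -257/51 - (-5) = -257/51 + 5 = -2/51, so |t₂ - α| = 2/51.
|t₁ - α|² = 4/9.
Ratio = (2/51) / (4/9) = 3/34.

3/34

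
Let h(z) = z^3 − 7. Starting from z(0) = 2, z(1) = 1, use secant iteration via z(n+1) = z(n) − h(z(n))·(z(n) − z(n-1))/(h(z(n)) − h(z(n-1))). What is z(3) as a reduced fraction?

h(2) = 1, h(1) = −6. z(2) = 1 − (−6)·(1 − 2)/((−6) − 1) = 13/7.
h(1) = −6, h(13/7) = −204/343. z(3) = (13/7) − (−204/343)·((13/7) − 1)/((−204/343) − (−6)) = 201/103.

201/103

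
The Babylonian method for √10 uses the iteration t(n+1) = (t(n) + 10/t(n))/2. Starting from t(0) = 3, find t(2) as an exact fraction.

t(1) = (3 + 10/3)/2 = 19/6.
t(2) = (19/6 + 10/(19/6))/2 = 721/228.

721/228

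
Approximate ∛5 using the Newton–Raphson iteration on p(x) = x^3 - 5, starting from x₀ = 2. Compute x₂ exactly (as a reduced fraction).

p'(x) = 3x^2.
p(2) = 3, p'(2) = 12, so x₁ = 2 - 3/12 = 7/4.
p(7/4) = 23/64, p'(7/4) = 147/16, so x₂ = (7/4) - (23/64)/(147/16) = 503/294.

503/294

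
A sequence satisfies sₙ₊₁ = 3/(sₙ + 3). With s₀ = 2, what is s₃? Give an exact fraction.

18/23

s₁ = 3/(2 + 3) = 3/5.
s₂ = 3/(3/5 + 3) = 5/6.
s₃ = 3/(5/6 + 3) = 18/23.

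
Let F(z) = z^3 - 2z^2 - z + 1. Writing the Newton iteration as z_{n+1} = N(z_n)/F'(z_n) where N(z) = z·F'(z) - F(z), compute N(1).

-1

F'(z) = 3z^2 - 4z - 1.
N(z) = z·F'(z) - F(z) = z·(3z^2 - 4z - 1) - (z^3 - 2z^2 - z + 1) = 2z^3 - 2z^2 - 1.
N(1) = -1.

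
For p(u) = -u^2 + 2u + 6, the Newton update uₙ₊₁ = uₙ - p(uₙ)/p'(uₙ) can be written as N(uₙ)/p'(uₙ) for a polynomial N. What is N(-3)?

p'(u) = -2u + 2.
N(u) = u·p'(u) - p(u) = u·(-2u + 2) - (-u^2 + 2u + 6) = -u^2 - 6.
N(-3) = -15.

-15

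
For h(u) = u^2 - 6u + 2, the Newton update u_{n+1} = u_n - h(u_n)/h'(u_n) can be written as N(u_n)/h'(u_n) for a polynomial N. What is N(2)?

2

h'(u) = 2u - 6.
N(u) = u·h'(u) - h(u) = u·(2u - 6) - (u^2 - 6u + 2) = u^2 - 2.
N(2) = 2.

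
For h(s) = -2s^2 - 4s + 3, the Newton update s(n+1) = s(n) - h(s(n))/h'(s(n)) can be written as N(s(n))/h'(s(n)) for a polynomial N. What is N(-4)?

-35

h'(s) = -4s - 4.
N(s) = s·h'(s) - h(s) = s·(-4s - 4) - (-2s^2 - 4s + 3) = -2s^2 - 3.
N(-4) = -35.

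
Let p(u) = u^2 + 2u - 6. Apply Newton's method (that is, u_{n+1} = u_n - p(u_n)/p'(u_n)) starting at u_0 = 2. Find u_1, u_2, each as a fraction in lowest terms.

u_1 = 5/3, u_2 = 79/48

p'(u) = 2u + 2.
p(2) = 2, p'(2) = 6, so u_1 = 2 - 2/6 = 5/3.
p(5/3) = 1/9, p'(5/3) = 16/3, so u_2 = (5/3) - (1/9)/(16/3) = 79/48.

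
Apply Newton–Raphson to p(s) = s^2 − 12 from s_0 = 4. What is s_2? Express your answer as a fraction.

p'(s) = 2s.
p(4) = 4, p'(4) = 8, so s_1 = 4 − 4/8 = 7/2.
p(7/2) = 1/4, p'(7/2) = 7, so s_2 = (7/2) − (1/4)/7 = 97/28.

97/28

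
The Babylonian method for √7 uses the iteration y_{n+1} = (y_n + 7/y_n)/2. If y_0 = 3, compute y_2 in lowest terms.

y_1 = (3 + 7/3)/2 = 8/3.
y_2 = (8/3 + 7/(8/3))/2 = 127/48.

127/48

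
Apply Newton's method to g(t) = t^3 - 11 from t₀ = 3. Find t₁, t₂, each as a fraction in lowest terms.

g'(t) = 3t^2.
g(3) = 16, g'(3) = 27, so t₁ = 3 - 16/27 = 65/27.
g(65/27) = 58112/19683, g'(65/27) = 4225/243, so t₂ = (65/27) - (58112/19683)/(4225/243) = 765763/342225.

t₁ = 65/27, t₂ = 765763/342225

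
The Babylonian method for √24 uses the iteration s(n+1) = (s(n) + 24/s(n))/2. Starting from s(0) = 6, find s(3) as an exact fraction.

4801/980

s(1) = (6 + 24/6)/2 = 5.
s(2) = (5 + 24/5)/2 = 49/10.
s(3) = (49/10 + 24/(49/10))/2 = 4801/980.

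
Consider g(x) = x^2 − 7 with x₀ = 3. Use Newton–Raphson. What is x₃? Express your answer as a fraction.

g'(x) = 2x.
g(3) = 2, g'(3) = 6, so x₁ = 3 − 2/6 = 8/3.
g(8/3) = 1/9, g'(8/3) = 16/3, so x₂ = (8/3) − (1/9)/(16/3) = 127/48.
g(127/48) = 1/2304, g'(127/48) = 127/24, so x₃ = (127/48) − (1/2304)/(127/24) = 32257/12192.

32257/12192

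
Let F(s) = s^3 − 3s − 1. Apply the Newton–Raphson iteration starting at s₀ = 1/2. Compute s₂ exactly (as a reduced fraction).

F'(s) = 3s^2 − 3.
F(1/2) = −19/8, F'(1/2) = −9/4, so s₁ = (1/2) − (−19/8)/(−9/4) = −5/9.
F(−5/9) = 361/729, F'(−5/9) = −56/27, so s₂ = (−5/9) − (361/729)/(−56/27) = −479/1512.

−479/1512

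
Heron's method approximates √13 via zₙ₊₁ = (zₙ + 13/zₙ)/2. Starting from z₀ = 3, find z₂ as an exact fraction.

119/33

z₁ = (3 + 13/3)/2 = 11/3.
z₂ = (11/3 + 13/(11/3))/2 = 119/33.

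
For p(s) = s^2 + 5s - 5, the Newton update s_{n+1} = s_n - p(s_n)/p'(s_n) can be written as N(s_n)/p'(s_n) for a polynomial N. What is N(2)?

9

p'(s) = 2s + 5.
N(s) = s·p'(s) - p(s) = s·(2s + 5) - (s^2 + 5s - 5) = s^2 + 5.
N(2) = 9.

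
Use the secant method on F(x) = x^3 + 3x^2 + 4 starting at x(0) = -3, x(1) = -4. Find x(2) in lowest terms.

-13/4

F(-3) = 4, F(-4) = -12. x(2) = (-4) - (-12)·((-4) - (-3))/((-12) - 4) = -13/4.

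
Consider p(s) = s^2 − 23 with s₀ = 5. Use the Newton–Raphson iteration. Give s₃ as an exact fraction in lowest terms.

p'(s) = 2s.
p(5) = 2, p'(5) = 10, so s₁ = 5 − 2/10 = 24/5.
p(24/5) = 1/25, p'(24/5) = 48/5, so s₂ = (24/5) − (1/25)/(48/5) = 1151/240.
p(1151/240) = 1/57600, p'(1151/240) = 1151/120, so s₃ = (1151/240) − (1/57600)/(1151/120) = 2649601/552480.

2649601/552480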